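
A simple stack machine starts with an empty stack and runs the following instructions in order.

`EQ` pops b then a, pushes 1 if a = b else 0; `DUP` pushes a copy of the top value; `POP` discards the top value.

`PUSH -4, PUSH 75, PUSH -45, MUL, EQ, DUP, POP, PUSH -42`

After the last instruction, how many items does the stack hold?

2

PUSH -4  → [-4]
PUSH 75  → [-4, 75]
PUSH -45 → [-4, 75, -45]
MUL      → [-4, -3375]
EQ       → [0]
DUP      → [0, 0]
POP      → [0]
PUSH -42 → [0, -42]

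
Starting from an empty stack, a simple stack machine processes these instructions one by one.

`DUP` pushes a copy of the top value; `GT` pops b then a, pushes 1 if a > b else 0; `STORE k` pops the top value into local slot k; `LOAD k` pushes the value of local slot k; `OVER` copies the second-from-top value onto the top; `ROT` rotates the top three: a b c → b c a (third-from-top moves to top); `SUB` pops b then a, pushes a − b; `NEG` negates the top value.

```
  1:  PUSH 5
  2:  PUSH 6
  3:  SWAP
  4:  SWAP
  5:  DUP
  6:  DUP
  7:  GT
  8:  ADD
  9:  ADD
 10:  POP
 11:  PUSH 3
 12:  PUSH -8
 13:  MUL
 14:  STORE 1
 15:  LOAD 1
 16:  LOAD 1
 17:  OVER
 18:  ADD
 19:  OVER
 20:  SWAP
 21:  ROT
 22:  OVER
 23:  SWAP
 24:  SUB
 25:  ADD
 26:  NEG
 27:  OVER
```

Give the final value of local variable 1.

PUSH 5   5
PUSH 6   5 6
SWAP     6 5
SWAP     5 6
DUP      5 6 6
DUP      5 6 6 6
GT       5 6 0
ADD      5 6
ADD      11
POP      (empty)
PUSH 3   3
PUSH -8  3 -8
MUL      -24
STORE 1  (empty)
LOAD 1   -24
LOAD 1   -24 -24
OVER     -24 -24 -24
ADD      -24 -48
OVER     -24 -48 -24
SWAP     -24 -24 -48
ROT      -24 -48 -24
OVER     -24 -48 -24 -48
SWAP     -24 -48 -48 -24
SUB      -24 -48 -24
ADD      -24 -72
NEG      -24 72
OVER     -24 72 -24

-24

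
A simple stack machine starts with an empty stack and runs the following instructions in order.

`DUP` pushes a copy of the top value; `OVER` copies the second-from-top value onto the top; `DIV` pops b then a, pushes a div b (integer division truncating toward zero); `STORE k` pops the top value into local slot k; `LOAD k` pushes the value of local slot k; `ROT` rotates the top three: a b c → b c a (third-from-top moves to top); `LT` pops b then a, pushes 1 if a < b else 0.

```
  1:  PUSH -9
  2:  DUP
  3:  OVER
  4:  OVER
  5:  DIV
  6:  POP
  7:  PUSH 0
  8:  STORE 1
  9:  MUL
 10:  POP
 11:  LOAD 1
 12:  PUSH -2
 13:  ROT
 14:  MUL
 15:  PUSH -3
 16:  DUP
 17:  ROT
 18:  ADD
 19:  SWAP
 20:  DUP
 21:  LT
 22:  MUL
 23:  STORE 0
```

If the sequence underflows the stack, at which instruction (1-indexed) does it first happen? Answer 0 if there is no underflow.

13

PUSH -9 → [-9]
DUP     → [-9, -9]
OVER    → [-9, -9, -9]
OVER    → [-9, -9, -9, -9]
DIV     → [-9, -9, 1]
POP     → [-9, -9]
PUSH 0  → [-9, -9, 0]
STORE 1 → [-9, -9]
MUL     → [81]
POP     → []
LOAD 1  → [0]
PUSH -2 → [0, -2]
ROT  — needs 3 operands, stack has 2 → underflow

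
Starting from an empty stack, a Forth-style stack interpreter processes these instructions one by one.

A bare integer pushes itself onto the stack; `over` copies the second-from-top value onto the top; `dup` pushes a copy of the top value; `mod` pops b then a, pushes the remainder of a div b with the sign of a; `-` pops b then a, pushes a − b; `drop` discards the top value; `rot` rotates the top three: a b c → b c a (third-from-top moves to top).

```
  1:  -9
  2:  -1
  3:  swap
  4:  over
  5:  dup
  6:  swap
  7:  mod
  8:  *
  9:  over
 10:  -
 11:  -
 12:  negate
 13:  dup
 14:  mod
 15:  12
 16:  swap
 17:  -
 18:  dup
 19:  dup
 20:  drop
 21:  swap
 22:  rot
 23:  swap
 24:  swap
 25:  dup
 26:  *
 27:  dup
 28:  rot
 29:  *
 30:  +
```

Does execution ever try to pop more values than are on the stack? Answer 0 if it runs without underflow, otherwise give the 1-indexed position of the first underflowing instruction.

22

-9     → -9
-1     → -9 -1
swap   → -1 -9
over   → -1 -9 -1
dup    → -1 -9 -1 -1
swap   → -1 -9 -1 -1
mod    → -1 -9 0
*      → -1 0
over   → -1 0 -1
-      → -1 1
-      → -2
negate → 2
dup    → 2 2
mod    → 0
12     → 0 12
swap   → 12 0
-      → 12
dup    → 12 12
dup    → 12 12 12
drop   → 12 12
swap   → 12 12
rot  — needs 3 operands, stack has 2 → underflow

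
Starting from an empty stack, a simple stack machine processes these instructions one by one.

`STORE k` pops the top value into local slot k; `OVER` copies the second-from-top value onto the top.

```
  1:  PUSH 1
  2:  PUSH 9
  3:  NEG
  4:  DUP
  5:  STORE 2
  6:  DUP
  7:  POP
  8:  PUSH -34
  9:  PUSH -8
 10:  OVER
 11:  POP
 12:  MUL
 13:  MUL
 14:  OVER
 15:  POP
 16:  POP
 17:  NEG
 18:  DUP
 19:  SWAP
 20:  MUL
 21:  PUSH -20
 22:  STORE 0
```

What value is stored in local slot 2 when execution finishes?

-9

PUSH 1   → [1]
PUSH 9   → [1, 9]
NEG      → [1, -9]
DUP      → [1, -9, -9]
STORE 2  → [1, -9]
DUP      → [1, -9, -9]
POP      → [1, -9]
PUSH -34 → [1, -9, -34]
PUSH -8  → [1, -9, -34, -8]
OVER     → [1, -9, -34, -8, -34]
POP      → [1, -9, -34, -8]
MUL      → [1, -9, 272]
MUL      → [1, -2448]
OVER     → [1, -2448, 1]
POP      → [1, -2448]
POP      → [1]
NEG      → [-1]
DUP      → [-1, -1]
SWAP     → [-1, -1]
MUL      → [1]
PUSH -20 → [1, -20]
STORE 0  → [1]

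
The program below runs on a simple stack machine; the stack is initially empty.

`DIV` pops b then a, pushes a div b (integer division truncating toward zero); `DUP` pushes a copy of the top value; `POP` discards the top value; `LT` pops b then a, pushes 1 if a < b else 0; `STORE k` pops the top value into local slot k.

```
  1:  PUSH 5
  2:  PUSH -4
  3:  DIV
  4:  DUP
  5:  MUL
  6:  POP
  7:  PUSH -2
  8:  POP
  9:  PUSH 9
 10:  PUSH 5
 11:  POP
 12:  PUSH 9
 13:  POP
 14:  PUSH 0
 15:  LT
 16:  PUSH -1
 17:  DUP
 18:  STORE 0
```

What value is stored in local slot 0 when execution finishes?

PUSH 5  → 5
PUSH -4 → 5 -4
DIV     → -1
DUP     → -1 -1
MUL     → 1
POP     → (empty)
PUSH -2 → -2
POP     → (empty)
PUSH 9  → 9
PUSH 5  → 9 5
POP     → 9
PUSH 9  → 9 9
POP     → 9
PUSH 0  → 9 0
LT      → 0
PUSH -1 → 0 -1
DUP     → 0 -1 -1
STORE 0 → 0 -1

-1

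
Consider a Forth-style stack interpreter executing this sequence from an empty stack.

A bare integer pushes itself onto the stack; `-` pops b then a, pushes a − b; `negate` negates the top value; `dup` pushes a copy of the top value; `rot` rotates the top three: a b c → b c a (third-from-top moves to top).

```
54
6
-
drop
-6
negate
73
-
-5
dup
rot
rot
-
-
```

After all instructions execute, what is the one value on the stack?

54     → 54
6      → 54 6
-      → 48
drop   → (empty)
-6     → -6
negate → 6
73     → 6 73
-      → -67
-5     → -67 -5
dup    → -67 -5 -5
rot    → -5 -5 -67
rot    → -5 -67 -5
-      → -5 -62
-      → 57

57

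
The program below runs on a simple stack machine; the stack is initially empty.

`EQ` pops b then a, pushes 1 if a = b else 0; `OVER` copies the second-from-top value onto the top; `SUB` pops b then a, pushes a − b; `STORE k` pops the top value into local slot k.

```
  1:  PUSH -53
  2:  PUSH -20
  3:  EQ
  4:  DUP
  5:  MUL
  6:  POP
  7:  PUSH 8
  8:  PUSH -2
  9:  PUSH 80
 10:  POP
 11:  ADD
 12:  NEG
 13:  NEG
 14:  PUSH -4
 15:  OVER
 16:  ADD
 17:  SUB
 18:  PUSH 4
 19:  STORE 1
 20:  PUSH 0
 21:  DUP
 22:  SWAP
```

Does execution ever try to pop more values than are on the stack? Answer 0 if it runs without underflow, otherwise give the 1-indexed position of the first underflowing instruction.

PUSH -53 → [-53]
PUSH -20 → [-53, -20]
EQ       → [0]
DUP      → [0, 0]
MUL      → [0]
POP      → []
PUSH 8   → [8]
PUSH -2  → [8, -2]
PUSH 80  → [8, -2, 80]
POP      → [8, -2]
ADD      → [6]
NEG      → [-6]
NEG      → [6]
PUSH -4  → [6, -4]
OVER     → [6, -4, 6]
ADD      → [6, 2]
SUB      → [4]
PUSH 4   → [4, 4]
STORE 1  → [4]
PUSH 0   → [4, 0]
DUP      → [4, 0, 0]
SWAP     → [4, 0, 0]

0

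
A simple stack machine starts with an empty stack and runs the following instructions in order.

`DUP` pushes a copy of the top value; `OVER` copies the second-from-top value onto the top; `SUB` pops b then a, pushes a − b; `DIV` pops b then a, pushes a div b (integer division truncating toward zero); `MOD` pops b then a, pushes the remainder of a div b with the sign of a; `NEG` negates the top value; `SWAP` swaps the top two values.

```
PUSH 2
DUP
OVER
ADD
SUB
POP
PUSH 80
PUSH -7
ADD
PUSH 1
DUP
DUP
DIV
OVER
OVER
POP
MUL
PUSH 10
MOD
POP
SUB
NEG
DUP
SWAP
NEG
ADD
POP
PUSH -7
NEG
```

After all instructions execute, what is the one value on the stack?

7

PUSH 2   [2]
DUP      [2, 2]
OVER     [2, 2, 2]
ADD      [2, 4]
SUB      [-2]
POP      []
PUSH 80  [80]
PUSH -7  [80, -7]
ADD      [73]
PUSH 1   [73, 1]
DUP      [73, 1, 1]
DUP      [73, 1, 1, 1]
DIV      [73, 1, 1]
OVER     [73, 1, 1, 1]
OVER     [73, 1, 1, 1, 1]
POP      [73, 1, 1, 1]
MUL      [73, 1, 1]
PUSH 10  [73, 1, 1, 10]
MOD      [73, 1, 1]
POP      [73, 1]
SUB      [72]
NEG      [-72]
DUP      [-72, -72]
SWAP     [-72, -72]
NEG      [-72, 72]
ADD      [0]
POP      []
PUSH -7  [-7]
NEG      [7]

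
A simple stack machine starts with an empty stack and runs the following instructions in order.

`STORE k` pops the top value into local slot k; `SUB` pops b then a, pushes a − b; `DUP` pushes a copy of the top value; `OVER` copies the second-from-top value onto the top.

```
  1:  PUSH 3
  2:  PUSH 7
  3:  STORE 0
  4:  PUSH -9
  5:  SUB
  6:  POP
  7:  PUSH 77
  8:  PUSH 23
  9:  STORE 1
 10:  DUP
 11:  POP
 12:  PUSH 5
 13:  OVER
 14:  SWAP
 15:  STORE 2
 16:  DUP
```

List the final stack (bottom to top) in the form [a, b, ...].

[77, 77, 77]

PUSH 3  → 3
PUSH 7  → 3 7
STORE 0 → 3
PUSH -9 → 3 -9
SUB     → 12
POP     → (empty)
PUSH 77 → 77
PUSH 23 → 77 23
STORE 1 → 77
DUP     → 77 77
POP     → 77
PUSH 5  → 77 5
OVER    → 77 5 77
SWAP    → 77 77 5
STORE 2 → 77 77
DUP     → 77 77 77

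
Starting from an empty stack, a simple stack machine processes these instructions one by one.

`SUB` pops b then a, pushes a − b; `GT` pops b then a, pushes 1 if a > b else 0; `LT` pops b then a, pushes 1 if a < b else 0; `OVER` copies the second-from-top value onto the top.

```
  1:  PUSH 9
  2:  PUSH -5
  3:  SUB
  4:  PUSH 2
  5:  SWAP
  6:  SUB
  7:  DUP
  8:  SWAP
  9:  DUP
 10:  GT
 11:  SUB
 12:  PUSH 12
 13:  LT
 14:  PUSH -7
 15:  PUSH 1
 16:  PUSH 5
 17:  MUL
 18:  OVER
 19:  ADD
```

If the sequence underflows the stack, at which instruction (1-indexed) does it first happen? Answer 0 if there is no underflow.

0

PUSH 9  → [9]
PUSH -5 → [9, -5]
SUB     → [14]
PUSH 2  → [14, 2]
SWAP    → [2, 14]
SUB     → [-12]
DUP     → [-12, -12]
SWAP    → [-12, -12]
DUP     → [-12, -12, -12]
GT      → [-12, 0]
SUB     → [-12]
PUSH 12 → [-12, 12]
LT      → [1]
PUSH -7 → [1, -7]
PUSH 1  → [1, -7, 1]
PUSH 5  → [1, -7, 1, 5]
MUL     → [1, -7, 5]
OVER    → [1, -7, 5, -7]
ADD     → [1, -7, -2]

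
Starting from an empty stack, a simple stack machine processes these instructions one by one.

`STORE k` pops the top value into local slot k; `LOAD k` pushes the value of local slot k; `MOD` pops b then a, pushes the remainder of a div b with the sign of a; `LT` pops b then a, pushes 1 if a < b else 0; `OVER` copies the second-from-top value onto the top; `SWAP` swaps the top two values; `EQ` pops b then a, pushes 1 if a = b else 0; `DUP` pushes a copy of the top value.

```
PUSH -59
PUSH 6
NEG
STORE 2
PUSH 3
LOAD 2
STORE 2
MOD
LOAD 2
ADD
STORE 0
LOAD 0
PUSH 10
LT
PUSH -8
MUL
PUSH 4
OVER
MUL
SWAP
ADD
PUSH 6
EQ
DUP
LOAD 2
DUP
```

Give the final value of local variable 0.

-8

PUSH -59  -59
PUSH 6    -59 6
NEG       -59 -6
STORE 2   -59
PUSH 3    -59 3
LOAD 2    -59 3 -6
STORE 2   -59 3
MOD       -2
LOAD 2    -2 -6
ADD       -8
STORE 0   (empty)
LOAD 0    -8
PUSH 10   -8 10
LT        1
PUSH -8   1 -8
MUL       -8
PUSH 4    -8 4
OVER      -8 4 -8
MUL       -8 -32
SWAP      -32 -8
ADD       -40
PUSH 6    -40 6
EQ        0
DUP       0 0
LOAD 2    0 0 -6
DUP       0 0 -6 -6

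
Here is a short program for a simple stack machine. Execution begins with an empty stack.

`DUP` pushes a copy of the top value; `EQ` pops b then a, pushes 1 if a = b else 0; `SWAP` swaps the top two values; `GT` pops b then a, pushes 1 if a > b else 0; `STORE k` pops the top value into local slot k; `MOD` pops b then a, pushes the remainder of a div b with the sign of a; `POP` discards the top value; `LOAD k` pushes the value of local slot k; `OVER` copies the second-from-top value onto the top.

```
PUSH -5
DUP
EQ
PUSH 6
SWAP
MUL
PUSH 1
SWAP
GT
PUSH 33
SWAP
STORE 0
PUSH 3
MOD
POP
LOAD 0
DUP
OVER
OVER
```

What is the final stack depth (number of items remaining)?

4

PUSH -5  -5
DUP      -5 -5
EQ       1
PUSH 6   1 6
SWAP     6 1
MUL      6
PUSH 1   6 1
SWAP     1 6
GT       0
PUSH 33  0 33
SWAP     33 0
STORE 0  33
PUSH 3   33 3
MOD      0
POP      (empty)
LOAD 0   0
DUP      0 0
OVER     0 0 0
OVER     0 0 0 0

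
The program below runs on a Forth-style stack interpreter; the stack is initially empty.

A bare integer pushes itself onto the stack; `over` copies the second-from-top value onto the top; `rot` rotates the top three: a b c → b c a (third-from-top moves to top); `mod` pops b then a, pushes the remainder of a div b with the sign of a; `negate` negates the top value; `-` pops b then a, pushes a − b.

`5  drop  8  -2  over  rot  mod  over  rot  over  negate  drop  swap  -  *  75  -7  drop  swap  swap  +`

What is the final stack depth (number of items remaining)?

1

5       [5]
drop    []
8       [8]
-2      [8, -2]
over    [8, -2, 8]
rot     [-2, 8, 8]
mod     [-2, 0]
over    [-2, 0, -2]
rot     [0, -2, -2]
over    [0, -2, -2, -2]
negate  [0, -2, -2, 2]
drop    [0, -2, -2]
swap    [0, -2, -2]
-       [0, 0]
*       [0]
75      [0, 75]
-7      [0, 75, -7]
drop    [0, 75]
swap    [75, 0]
swap    [0, 75]
+       [75]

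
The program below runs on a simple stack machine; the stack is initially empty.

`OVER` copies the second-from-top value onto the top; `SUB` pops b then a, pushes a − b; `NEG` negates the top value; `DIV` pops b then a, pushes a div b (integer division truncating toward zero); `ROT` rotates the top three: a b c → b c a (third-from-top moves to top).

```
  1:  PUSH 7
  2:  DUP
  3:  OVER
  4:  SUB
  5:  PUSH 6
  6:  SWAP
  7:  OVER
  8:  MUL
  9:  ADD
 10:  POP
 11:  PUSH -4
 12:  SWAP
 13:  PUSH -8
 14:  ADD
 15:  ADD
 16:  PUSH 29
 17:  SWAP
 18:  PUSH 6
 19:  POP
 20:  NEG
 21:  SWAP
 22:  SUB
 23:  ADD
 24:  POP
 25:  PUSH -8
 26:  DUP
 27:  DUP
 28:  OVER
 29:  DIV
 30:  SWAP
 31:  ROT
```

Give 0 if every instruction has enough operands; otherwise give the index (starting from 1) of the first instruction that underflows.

23

PUSH 7  → [7]
DUP     → [7, 7]
OVER    → [7, 7, 7]
SUB     → [7, 0]
PUSH 6  → [7, 0, 6]
SWAP    → [7, 6, 0]
OVER    → [7, 6, 0, 6]
MUL     → [7, 6, 0]
ADD     → [7, 6]
POP     → [7]
PUSH -4 → [7, -4]
SWAP    → [-4, 7]
PUSH -8 → [-4, 7, -8]
ADD     → [-4, -1]
ADD     → [-5]
PUSH 29 → [-5, 29]
SWAP    → [29, -5]
PUSH 6  → [29, -5, 6]
POP     → [29, -5]
NEG     → [29, 5]
SWAP    → [5, 29]
SUB     → [-24]
ADD  — needs 2 operands, stack has 1 → underflow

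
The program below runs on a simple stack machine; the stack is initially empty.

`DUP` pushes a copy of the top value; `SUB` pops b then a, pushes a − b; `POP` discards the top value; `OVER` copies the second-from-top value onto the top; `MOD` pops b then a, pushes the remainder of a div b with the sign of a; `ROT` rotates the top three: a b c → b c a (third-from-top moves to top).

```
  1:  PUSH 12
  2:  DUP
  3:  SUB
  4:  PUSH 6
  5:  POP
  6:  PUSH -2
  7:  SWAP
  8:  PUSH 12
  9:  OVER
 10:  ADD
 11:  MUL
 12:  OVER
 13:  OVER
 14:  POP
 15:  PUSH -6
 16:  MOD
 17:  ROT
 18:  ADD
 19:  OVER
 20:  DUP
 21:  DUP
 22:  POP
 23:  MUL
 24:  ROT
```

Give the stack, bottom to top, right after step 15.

[-2, 0, -2, -6]

PUSH 12  [12]
DUP      [12, 12]
SUB      [0]
PUSH 6   [0, 6]
POP      [0]
PUSH -2  [0, -2]
SWAP     [-2, 0]
PUSH 12  [-2, 0, 12]
OVER     [-2, 0, 12, 0]
ADD      [-2, 0, 12]
MUL      [-2, 0]
OVER     [-2, 0, -2]
OVER     [-2, 0, -2, 0]
POP      [-2, 0, -2]
PUSH -6  [-2, 0, -2, -6]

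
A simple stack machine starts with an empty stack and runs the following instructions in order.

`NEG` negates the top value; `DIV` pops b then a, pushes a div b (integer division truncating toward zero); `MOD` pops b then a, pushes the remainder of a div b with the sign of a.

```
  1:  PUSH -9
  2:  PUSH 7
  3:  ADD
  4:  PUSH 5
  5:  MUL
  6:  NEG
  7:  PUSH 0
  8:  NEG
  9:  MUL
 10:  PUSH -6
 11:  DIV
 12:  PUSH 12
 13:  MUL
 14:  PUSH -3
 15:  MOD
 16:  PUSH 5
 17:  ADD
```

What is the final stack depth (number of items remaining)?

PUSH -9  -9
PUSH 7   -9 7
ADD      -2
PUSH 5   -2 5
MUL      -10
NEG      10
PUSH 0   10 0
NEG      10 0
MUL      0
PUSH -6  0 -6
DIV      0
PUSH 12  0 12
MUL      0
PUSH -3  0 -3
MOD      0
PUSH 5   0 5
ADD      5

1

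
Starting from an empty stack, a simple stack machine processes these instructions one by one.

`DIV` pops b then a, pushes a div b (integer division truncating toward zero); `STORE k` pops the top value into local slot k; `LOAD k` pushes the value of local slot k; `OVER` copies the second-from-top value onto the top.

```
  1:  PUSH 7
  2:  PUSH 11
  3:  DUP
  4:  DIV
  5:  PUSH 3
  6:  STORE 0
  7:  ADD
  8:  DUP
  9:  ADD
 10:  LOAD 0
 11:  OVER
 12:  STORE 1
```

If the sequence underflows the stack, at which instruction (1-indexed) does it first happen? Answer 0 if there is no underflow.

0

PUSH 7  : [7]
PUSH 11 : [7, 11]
DUP     : [7, 11, 11]
DIV     : [7, 1]
PUSH 3  : [7, 1, 3]
STORE 0 : [7, 1]
ADD     : [8]
DUP     : [8, 8]
ADD     : [16]
LOAD 0  : [16, 3]
OVER    : [16, 3, 16]
STORE 1 : [16, 3]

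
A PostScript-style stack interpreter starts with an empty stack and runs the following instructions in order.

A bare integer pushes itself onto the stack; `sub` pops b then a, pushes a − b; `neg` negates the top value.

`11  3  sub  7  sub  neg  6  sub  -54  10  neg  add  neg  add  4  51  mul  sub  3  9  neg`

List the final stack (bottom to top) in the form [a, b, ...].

[-147, 3, -9]

11  → [11]
3   → [11, 3]
sub → [8]
7   → [8, 7]
sub → [1]
neg → [-1]
6   → [-1, 6]
sub → [-7]
-54 → [-7, -54]
10  → [-7, -54, 10]
neg → [-7, -54, -10]
add → [-7, -64]
neg → [-7, 64]
add → [57]
4   → [57, 4]
51  → [57, 4, 51]
mul → [57, 204]
sub → [-147]
3   → [-147, 3]
9   → [-147, 3, 9]
neg → [-147, 3, -9]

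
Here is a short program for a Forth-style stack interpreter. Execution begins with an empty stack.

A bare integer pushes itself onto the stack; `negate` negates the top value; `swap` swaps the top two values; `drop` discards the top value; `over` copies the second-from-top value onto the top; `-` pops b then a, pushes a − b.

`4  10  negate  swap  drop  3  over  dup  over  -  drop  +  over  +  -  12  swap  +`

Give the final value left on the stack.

4       4
10      4 10
negate  4 -10
swap    -10 4
drop    -10
3       -10 3
over    -10 3 -10
dup     -10 3 -10 -10
over    -10 3 -10 -10 -10
-       -10 3 -10 0
drop    -10 3 -10
+       -10 -7
over    -10 -7 -10
+       -10 -17
-       7
12      7 12
swap    12 7
+       19

19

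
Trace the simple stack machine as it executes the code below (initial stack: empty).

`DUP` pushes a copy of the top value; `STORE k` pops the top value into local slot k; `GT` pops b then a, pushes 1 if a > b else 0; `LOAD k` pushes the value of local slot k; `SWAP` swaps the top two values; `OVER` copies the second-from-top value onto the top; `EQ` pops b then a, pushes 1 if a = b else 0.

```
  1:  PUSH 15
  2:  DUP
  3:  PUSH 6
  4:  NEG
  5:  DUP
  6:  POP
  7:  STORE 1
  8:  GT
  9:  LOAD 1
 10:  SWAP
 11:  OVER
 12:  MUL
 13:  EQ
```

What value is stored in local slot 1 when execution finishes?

PUSH 15 -> 15
DUP     -> 15 15
PUSH 6  -> 15 15 6
NEG     -> 15 15 -6
DUP     -> 15 15 -6 -6
POP     -> 15 15 -6
STORE 1 -> 15 15
GT      -> 0
LOAD 1  -> 0 -6
SWAP    -> -6 0
OVER    -> -6 0 -6
MUL     -> -6 0
EQ      -> 0

-6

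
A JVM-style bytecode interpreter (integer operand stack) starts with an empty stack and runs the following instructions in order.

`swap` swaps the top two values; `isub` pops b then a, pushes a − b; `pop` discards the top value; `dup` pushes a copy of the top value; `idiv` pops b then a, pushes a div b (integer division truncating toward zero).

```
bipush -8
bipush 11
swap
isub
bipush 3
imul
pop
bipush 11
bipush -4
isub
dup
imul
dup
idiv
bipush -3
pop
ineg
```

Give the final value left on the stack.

bipush -8  -8
bipush 11  -8 11
swap       11 -8
isub       19
bipush 3   19 3
imul       57
pop        (empty)
bipush 11  11
bipush -4  11 -4
isub       15
dup        15 15
imul       225
dup        225 225
idiv       1
bipush -3  1 -3
pop        1
ineg       -1

-1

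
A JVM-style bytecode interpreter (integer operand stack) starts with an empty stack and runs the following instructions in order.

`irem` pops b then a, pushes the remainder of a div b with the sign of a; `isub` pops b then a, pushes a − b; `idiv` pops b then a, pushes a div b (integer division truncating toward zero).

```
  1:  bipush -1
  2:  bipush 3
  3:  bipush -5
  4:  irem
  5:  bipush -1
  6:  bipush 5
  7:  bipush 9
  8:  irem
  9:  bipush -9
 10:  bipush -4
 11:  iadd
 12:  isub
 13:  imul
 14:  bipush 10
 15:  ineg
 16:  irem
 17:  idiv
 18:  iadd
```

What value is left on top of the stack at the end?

bipush -1  -1
bipush 3   -1 3
bipush -5  -1 3 -5
irem       -1 3
bipush -1  -1 3 -1
bipush 5   -1 3 -1 5
bipush 9   -1 3 -1 5 9
irem       -1 3 -1 5
bipush -9  -1 3 -1 5 -9
bipush -4  -1 3 -1 5 -9 -4
iadd       -1 3 -1 5 -13
isub       -1 3 -1 18
imul       -1 3 -18
bipush 10  -1 3 -18 10
ineg       -1 3 -18 -10
irem       -1 3 -8
idiv       -1 0
iadd       -1

-1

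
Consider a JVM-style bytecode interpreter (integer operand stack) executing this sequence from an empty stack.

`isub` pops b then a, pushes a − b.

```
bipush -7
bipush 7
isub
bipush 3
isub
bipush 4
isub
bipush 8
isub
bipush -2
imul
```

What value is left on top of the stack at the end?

bipush -7 → -7
bipush 7  → -7 7
isub      → -14
bipush 3  → -14 3
isub      → -17
bipush 4  → -17 4
isub      → -21
bipush 8  → -21 8
isub      → -29
bipush -2 → -29 -2
imul      → 58

58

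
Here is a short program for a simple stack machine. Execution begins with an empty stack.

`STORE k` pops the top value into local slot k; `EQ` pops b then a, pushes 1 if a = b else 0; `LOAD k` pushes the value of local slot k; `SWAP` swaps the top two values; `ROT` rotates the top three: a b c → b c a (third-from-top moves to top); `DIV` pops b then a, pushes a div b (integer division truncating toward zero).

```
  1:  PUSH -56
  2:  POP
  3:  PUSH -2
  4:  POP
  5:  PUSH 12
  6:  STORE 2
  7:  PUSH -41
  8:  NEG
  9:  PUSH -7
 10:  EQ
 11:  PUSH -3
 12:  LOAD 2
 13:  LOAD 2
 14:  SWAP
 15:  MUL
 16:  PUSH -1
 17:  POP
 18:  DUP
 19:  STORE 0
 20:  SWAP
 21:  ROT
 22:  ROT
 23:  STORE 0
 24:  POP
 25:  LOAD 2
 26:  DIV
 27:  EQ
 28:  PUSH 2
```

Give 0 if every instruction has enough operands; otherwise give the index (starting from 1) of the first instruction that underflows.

27

PUSH -56  -56
POP       (empty)
PUSH -2   -2
POP       (empty)
PUSH 12   12
STORE 2   (empty)
PUSH -41  -41
NEG       41
PUSH -7   41 -7
EQ        0
PUSH -3   0 -3
LOAD 2    0 -3 12
LOAD 2    0 -3 12 12
SWAP      0 -3 12 12
MUL       0 -3 144
PUSH -1   0 -3 144 -1
POP       0 -3 144
DUP       0 -3 144 144
STORE 0   0 -3 144
SWAP      0 144 -3
ROT       144 -3 0
ROT       -3 0 144
STORE 0   -3 0
POP       -3
LOAD 2    -3 12
DIV       0
EQ  — needs 2 operands, stack has 1 → underflow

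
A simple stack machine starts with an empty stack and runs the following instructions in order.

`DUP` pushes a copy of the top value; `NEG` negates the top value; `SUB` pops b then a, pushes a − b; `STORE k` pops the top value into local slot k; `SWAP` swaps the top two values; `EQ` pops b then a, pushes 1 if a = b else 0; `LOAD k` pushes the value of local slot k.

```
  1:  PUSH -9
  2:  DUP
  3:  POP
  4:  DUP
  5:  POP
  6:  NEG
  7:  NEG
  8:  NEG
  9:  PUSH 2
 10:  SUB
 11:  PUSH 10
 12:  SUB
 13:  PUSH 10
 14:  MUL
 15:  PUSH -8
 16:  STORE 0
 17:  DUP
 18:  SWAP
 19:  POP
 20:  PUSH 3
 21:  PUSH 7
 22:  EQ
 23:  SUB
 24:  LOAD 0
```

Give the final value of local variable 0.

-8

PUSH -9 → -9
DUP     → -9 -9
POP     → -9
DUP     → -9 -9
POP     → -9
NEG     → 9
NEG     → -9
NEG     → 9
PUSH 2  → 9 2
SUB     → 7
PUSH 10 → 7 10
SUB     → -3
PUSH 10 → -3 10
MUL     → -30
PUSH -8 → -30 -8
STORE 0 → -30
DUP     → -30 -30
SWAP    → -30 -30
POP     → -30
PUSH 3  → -30 3
PUSH 7  → -30 3 7
EQ      → -30 0
SUB     → -30
LOAD 0  → -30 -8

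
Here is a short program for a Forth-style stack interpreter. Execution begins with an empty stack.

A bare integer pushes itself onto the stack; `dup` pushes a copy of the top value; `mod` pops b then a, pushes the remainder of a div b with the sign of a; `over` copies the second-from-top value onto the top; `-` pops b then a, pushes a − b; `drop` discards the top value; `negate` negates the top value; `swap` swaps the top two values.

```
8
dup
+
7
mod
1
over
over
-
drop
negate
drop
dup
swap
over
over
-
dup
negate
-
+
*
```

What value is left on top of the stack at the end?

4

8      → [8]
dup    → [8, 8]
+      → [16]
7      → [16, 7]
mod    → [2]
1      → [2, 1]
over   → [2, 1, 2]
over   → [2, 1, 2, 1]
-      → [2, 1, 1]
drop   → [2, 1]
negate → [2, -1]
drop   → [2]
dup    → [2, 2]
swap   → [2, 2]
over   → [2, 2, 2]
over   → [2, 2, 2, 2]
-      → [2, 2, 0]
dup    → [2, 2, 0, 0]
negate → [2, 2, 0, 0]
-      → [2, 2, 0]
+      → [2, 2]
*      → [4]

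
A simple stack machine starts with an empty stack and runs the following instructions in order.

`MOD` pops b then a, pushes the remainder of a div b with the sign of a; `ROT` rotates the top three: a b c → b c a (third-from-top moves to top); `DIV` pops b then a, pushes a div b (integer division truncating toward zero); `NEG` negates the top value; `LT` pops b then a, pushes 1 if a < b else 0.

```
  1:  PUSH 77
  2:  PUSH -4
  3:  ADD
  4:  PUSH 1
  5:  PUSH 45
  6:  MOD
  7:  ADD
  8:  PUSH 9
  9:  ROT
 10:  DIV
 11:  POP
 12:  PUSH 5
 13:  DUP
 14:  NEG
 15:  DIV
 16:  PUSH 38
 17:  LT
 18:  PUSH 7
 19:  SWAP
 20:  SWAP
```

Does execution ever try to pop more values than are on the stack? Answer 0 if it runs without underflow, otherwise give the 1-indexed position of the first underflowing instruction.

PUSH 77  77
PUSH -4  77 -4
ADD      73
PUSH 1   73 1
PUSH 45  73 1 45
MOD      73 1
ADD      74
PUSH 9   74 9
ROT  — needs 3 operands, stack has 2 → underflow

9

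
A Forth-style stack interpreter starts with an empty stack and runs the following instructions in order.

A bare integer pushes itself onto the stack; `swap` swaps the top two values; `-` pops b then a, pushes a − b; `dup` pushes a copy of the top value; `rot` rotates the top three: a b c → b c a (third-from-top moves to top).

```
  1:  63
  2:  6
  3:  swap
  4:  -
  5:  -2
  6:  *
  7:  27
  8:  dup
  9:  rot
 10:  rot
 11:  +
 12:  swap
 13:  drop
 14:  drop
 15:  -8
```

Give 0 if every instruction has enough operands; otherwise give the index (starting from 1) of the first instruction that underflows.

0

63    63
6     63 6
swap  6 63
-     -57
-2    -57 -2
*     114
27    114 27
dup   114 27 27
rot   27 27 114
rot   27 114 27
+     27 141
swap  141 27
drop  141
drop  (empty)
-8    -8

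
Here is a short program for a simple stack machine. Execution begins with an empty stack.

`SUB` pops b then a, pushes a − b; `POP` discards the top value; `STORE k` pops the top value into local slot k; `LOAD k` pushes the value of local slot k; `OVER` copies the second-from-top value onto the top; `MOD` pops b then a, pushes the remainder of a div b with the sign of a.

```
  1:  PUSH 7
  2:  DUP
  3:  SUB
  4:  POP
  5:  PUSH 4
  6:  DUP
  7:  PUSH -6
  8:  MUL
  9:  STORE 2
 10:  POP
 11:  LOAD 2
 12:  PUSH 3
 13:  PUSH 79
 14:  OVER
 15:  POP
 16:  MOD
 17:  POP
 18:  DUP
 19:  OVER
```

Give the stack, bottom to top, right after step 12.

PUSH 7   [7]
DUP      [7, 7]
SUB      [0]
POP      []
PUSH 4   [4]
DUP      [4, 4]
PUSH -6  [4, 4, -6]
MUL      [4, -24]
STORE 2  [4]
POP      []
LOAD 2   [-24]
PUSH 3   [-24, 3]

[-24, 3]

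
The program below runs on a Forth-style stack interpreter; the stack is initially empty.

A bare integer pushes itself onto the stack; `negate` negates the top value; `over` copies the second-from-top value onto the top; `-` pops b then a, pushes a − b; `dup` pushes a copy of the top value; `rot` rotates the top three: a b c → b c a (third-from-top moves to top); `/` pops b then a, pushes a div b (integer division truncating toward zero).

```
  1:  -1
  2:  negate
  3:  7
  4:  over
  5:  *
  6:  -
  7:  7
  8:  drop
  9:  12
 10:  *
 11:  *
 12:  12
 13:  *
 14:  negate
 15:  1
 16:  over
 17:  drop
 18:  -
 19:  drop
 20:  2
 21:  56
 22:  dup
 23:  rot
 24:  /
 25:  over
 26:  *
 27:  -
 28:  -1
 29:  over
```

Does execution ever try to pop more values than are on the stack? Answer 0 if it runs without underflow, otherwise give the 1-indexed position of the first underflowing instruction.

11

-1     : [-1]
negate : [1]
7      : [1, 7]
over   : [1, 7, 1]
*      : [1, 7]
-      : [-6]
7      : [-6, 7]
drop   : [-6]
12     : [-6, 12]
*      : [-72]
*  — needs 2 operands, stack has 1 → underflow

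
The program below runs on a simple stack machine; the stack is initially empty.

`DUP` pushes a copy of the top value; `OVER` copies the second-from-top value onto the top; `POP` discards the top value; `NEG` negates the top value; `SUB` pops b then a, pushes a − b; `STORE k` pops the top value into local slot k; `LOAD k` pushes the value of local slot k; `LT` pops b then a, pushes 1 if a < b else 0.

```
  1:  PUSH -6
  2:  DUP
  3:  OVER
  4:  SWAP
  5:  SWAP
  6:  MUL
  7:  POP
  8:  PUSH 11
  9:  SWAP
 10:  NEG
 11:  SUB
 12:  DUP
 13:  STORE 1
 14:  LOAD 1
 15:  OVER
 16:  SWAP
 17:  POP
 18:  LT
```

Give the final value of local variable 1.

PUSH -6 : -6
DUP     : -6 -6
OVER    : -6 -6 -6
SWAP    : -6 -6 -6
SWAP    : -6 -6 -6
MUL     : -6 36
POP     : -6
PUSH 11 : -6 11
SWAP    : 11 -6
NEG     : 11 6
SUB     : 5
DUP     : 5 5
STORE 1 : 5
LOAD 1  : 5 5
OVER    : 5 5 5
SWAP    : 5 5 5
POP     : 5 5
LT      : 0

5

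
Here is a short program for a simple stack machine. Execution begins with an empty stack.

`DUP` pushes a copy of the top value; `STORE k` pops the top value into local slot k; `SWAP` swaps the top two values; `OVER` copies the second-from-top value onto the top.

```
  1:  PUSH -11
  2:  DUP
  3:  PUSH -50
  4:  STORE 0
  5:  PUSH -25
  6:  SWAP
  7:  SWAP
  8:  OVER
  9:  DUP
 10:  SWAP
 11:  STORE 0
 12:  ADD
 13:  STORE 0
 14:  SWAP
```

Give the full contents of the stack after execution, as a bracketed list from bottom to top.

PUSH -11 → [-11]
DUP      → [-11, -11]
PUSH -50 → [-11, -11, -50]
STORE 0  → [-11, -11]
PUSH -25 → [-11, -11, -25]
SWAP     → [-11, -25, -11]
SWAP     → [-11, -11, -25]
OVER     → [-11, -11, -25, -11]
DUP      → [-11, -11, -25, -11, -11]
SWAP     → [-11, -11, -25, -11, -11]
STORE 0  → [-11, -11, -25, -11]
ADD      → [-11, -11, -36]
STORE 0  → [-11, -11]
SWAP     → [-11, -11]

[-11, -11]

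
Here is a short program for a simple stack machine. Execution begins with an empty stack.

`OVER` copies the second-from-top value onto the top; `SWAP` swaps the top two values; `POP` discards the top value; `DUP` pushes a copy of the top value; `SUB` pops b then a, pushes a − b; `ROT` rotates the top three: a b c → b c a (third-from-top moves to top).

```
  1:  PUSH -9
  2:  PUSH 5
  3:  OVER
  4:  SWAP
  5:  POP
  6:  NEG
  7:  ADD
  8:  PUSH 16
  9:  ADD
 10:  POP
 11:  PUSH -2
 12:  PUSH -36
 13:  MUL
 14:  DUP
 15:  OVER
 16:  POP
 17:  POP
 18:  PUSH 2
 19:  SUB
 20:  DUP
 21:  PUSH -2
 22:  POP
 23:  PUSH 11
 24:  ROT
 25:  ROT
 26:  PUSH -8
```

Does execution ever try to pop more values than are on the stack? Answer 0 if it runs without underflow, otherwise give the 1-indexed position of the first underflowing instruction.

PUSH -9  -> [-9]
PUSH 5   -> [-9, 5]
OVER     -> [-9, 5, -9]
SWAP     -> [-9, -9, 5]
POP      -> [-9, -9]
NEG      -> [-9, 9]
ADD      -> [0]
PUSH 16  -> [0, 16]
ADD      -> [16]
POP      -> []
PUSH -2  -> [-2]
PUSH -36 -> [-2, -36]
MUL      -> [72]
DUP      -> [72, 72]
OVER     -> [72, 72, 72]
POP      -> [72, 72]
POP      -> [72]
PUSH 2   -> [72, 2]
SUB      -> [70]
DUP      -> [70, 70]
PUSH -2  -> [70, 70, -2]
POP      -> [70, 70]
PUSH 11  -> [70, 70, 11]
ROT      -> [70, 11, 70]
ROT      -> [11, 70, 70]
PUSH -8  -> [11, 70, 70, -8]

0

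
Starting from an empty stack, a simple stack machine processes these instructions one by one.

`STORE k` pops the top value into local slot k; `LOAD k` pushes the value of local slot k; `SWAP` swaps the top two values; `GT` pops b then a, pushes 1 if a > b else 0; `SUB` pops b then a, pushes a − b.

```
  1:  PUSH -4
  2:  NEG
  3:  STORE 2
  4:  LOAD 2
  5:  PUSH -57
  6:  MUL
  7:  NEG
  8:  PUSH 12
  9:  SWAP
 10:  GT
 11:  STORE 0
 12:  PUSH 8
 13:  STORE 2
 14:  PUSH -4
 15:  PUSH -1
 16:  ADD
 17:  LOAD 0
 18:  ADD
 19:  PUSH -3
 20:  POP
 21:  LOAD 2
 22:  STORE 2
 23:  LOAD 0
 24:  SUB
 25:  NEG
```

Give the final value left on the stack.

5

PUSH -4  -> -4
NEG      -> 4
STORE 2  -> (empty)
LOAD 2   -> 4
PUSH -57 -> 4 -57
MUL      -> -228
NEG      -> 228
PUSH 12  -> 228 12
SWAP     -> 12 228
GT       -> 0
STORE 0  -> (empty)
PUSH 8   -> 8
STORE 2  -> (empty)
PUSH -4  -> -4
PUSH -1  -> -4 -1
ADD      -> -5
LOAD 0   -> -5 0
ADD      -> -5
PUSH -3  -> -5 -3
POP      -> -5
LOAD 2   -> -5 8
STORE 2  -> -5
LOAD 0   -> -5 0
SUB      -> -5
NEG      -> 5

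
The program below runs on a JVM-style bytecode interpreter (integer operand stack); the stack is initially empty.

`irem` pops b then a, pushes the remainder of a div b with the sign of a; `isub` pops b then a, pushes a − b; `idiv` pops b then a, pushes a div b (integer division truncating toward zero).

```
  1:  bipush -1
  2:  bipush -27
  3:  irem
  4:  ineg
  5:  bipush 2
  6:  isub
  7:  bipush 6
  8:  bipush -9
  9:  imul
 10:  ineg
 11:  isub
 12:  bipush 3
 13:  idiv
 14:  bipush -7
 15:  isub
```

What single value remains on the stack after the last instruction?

bipush -1  : [-1]
bipush -27 : [-1, -27]
irem       : [-1]
ineg       : [1]
bipush 2   : [1, 2]
isub       : [-1]
bipush 6   : [-1, 6]
bipush -9  : [-1, 6, -9]
imul       : [-1, -54]
ineg       : [-1, 54]
isub       : [-55]
bipush 3   : [-55, 3]
idiv       : [-18]
bipush -7  : [-18, -7]
isub       : [-11]

-11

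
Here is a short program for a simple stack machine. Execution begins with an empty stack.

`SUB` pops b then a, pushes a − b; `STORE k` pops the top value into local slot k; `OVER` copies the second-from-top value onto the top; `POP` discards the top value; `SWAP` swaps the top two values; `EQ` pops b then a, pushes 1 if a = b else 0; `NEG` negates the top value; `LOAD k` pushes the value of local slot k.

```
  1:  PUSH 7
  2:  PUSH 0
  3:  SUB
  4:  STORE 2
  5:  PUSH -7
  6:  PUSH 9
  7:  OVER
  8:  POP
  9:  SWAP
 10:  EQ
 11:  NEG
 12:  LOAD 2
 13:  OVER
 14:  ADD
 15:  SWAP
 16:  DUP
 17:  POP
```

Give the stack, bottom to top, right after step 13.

PUSH 7   [7]
PUSH 0   [7, 0]
SUB      [7]
STORE 2  []
PUSH -7  [-7]
PUSH 9   [-7, 9]
OVER     [-7, 9, -7]
POP      [-7, 9]
SWAP     [9, -7]
EQ       [0]
NEG      [0]
LOAD 2   [0, 7]
OVER     [0, 7, 0]

[0, 7, 0]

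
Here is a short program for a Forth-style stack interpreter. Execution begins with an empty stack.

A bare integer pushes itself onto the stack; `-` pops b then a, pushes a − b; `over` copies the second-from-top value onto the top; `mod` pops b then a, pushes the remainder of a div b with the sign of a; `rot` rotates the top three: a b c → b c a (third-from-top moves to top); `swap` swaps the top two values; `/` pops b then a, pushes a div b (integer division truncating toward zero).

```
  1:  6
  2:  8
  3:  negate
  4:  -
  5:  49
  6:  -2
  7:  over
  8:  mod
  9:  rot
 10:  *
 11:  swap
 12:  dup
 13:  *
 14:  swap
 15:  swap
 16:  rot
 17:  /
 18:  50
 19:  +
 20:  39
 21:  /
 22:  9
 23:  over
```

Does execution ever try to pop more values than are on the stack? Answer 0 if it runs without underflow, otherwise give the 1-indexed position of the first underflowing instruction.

6       6
8       6 8
negate  6 -8
-       14
49      14 49
-2      14 49 -2
over    14 49 -2 49
mod     14 49 -2
rot     49 -2 14
*       49 -28
swap    -28 49
dup     -28 49 49
*       -28 2401
swap    2401 -28
swap    -28 2401
rot  — needs 3 operands, stack has 2 → underflow

16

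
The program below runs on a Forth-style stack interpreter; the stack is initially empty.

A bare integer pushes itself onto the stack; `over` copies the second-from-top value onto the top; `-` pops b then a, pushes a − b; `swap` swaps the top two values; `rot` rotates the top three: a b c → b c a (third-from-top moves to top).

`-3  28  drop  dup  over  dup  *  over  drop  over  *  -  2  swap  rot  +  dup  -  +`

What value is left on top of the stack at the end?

2

-3    -3
28    -3 28
drop  -3
dup   -3 -3
over  -3 -3 -3
dup   -3 -3 -3 -3
*     -3 -3 9
over  -3 -3 9 -3
drop  -3 -3 9
over  -3 -3 9 -3
*     -3 -3 -27
-     -3 24
2     -3 24 2
swap  -3 2 24
rot   2 24 -3
+     2 21
dup   2 21 21
-     2 0
+     2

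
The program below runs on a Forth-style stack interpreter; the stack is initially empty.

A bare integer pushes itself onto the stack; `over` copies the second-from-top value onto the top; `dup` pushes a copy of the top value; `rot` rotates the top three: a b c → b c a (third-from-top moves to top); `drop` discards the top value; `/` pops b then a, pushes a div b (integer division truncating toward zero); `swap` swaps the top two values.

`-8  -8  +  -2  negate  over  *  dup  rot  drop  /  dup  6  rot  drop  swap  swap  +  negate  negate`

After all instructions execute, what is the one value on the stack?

7

-8     : -8
-8     : -8 -8
+      : -16
-2     : -16 -2
negate : -16 2
over   : -16 2 -16
*      : -16 -32
dup    : -16 -32 -32
rot    : -32 -32 -16
drop   : -32 -32
/      : 1
dup    : 1 1
6      : 1 1 6
rot    : 1 6 1
drop   : 1 6
swap   : 6 1
swap   : 1 6
+      : 7
negate : -7
negate : 7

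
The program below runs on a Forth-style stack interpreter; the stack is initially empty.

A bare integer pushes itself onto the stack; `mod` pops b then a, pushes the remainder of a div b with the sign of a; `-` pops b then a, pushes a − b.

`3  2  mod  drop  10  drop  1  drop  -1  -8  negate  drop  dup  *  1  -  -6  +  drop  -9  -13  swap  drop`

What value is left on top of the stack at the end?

3      -> 3
2      -> 3 2
mod    -> 1
drop   -> (empty)
10     -> 10
drop   -> (empty)
1      -> 1
drop   -> (empty)
-1     -> -1
-8     -> -1 -8
negate -> -1 8
drop   -> -1
dup    -> -1 -1
*      -> 1
1      -> 1 1
-      -> 0
-6     -> 0 -6
+      -> -6
drop   -> (empty)
-9     -> -9
-13    -> -9 -13
swap   -> -13 -9
drop   -> -13

-13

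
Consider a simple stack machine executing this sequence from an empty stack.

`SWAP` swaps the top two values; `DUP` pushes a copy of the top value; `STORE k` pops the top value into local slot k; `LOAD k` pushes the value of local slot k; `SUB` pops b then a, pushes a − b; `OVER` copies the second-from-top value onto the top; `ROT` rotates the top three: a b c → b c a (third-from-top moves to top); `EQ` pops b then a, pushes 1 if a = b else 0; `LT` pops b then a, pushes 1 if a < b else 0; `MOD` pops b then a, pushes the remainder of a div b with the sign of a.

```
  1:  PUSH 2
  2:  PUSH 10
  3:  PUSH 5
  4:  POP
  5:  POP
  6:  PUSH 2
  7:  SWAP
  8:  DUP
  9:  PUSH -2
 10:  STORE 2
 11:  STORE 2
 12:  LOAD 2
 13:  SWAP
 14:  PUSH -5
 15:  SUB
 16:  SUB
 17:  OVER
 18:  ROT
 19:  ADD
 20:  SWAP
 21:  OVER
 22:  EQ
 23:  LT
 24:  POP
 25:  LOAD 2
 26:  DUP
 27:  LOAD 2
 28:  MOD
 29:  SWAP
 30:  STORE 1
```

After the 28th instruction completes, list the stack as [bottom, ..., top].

PUSH 2   2
PUSH 10  2 10
PUSH 5   2 10 5
POP      2 10
POP      2
PUSH 2   2 2
SWAP     2 2
DUP      2 2 2
PUSH -2  2 2 2 -2
STORE 2  2 2 2
STORE 2  2 2
LOAD 2   2 2 2
SWAP     2 2 2
PUSH -5  2 2 2 -5
SUB      2 2 7
SUB      2 -5
OVER     2 -5 2
ROT      -5 2 2
ADD      -5 4
SWAP     4 -5
OVER     4 -5 4
EQ       4 0
LT       0
POP      (empty)
LOAD 2   2
DUP      2 2
LOAD 2   2 2 2
MOD      2 0

[2, 0]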